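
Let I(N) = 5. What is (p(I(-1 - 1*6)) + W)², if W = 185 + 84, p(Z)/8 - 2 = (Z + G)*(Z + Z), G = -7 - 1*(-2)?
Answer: 81225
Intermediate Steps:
G = -5 (G = -7 + 2 = -5)
p(Z) = 16 + 16*Z*(-5 + Z) (p(Z) = 16 + 8*((Z - 5)*(Z + Z)) = 16 + 8*((-5 + Z)*(2*Z)) = 16 + 8*(2*Z*(-5 + Z)) = 16 + 16*Z*(-5 + Z))
W = 269
(p(I(-1 - 1*6)) + W)² = ((16 - 80*5 + 16*5²) + 269)² = ((16 - 400 + 16*25) + 269)² = ((16 - 400 + 400) + 269)² = (16 + 269)² = 285² = 81225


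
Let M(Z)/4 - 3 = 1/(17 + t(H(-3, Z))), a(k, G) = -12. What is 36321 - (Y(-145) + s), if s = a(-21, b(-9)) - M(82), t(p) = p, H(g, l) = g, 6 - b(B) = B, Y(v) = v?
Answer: 255432/7 ≈ 36490.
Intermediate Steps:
b(B) = 6 - B
M(Z) = 86/7 (M(Z) = 12 + 4/(17 - 3) = 12 + 4/14 = 12 + 4*(1/14) = 12 + 2/7 = 86/7)
s = -170/7 (s = -12 - 1*86/7 = -12 - 86/7 = -170/7 ≈ -24.286)
36321 - (Y(-145) + s) = 36321 - (-145 - 170/7) = 36321 - 1*(-1185/7) = 36321 + 1185/7 = 255432/7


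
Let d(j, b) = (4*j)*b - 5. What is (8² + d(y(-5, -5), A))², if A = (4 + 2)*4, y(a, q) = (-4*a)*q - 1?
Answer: 92871769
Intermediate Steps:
y(a, q) = -1 - 4*a*q (y(a, q) = -4*a*q - 1 = -1 - 4*a*q)
A = 24 (A = 6*4 = 24)
d(j, b) = -5 + 4*b*j (d(j, b) = 4*b*j - 5 = -5 + 4*b*j)
(8² + d(y(-5, -5), A))² = (8² + (-5 + 4*24*(-1 - 4*(-5)*(-5))))² = (64 + (-5 + 4*24*(-1 - 100)))² = (64 + (-5 + 4*24*(-101)))² = (64 + (-5 - 9696))² = (64 - 9701)² = (-9637)² = 92871769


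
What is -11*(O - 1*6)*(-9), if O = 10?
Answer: 396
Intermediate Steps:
-11*(O - 1*6)*(-9) = -11*(10 - 1*6)*(-9) = -11*(10 - 6)*(-9) = -11*4*(-9) = -44*(-9) = 396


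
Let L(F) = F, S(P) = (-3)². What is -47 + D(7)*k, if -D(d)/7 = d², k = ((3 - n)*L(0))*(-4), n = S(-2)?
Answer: -47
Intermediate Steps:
S(P) = 9
n = 9
k = 0 (k = ((3 - 1*9)*0)*(-4) = ((3 - 9)*0)*(-4) = -6*0*(-4) = 0*(-4) = 0)
D(d) = -7*d²
-47 + D(7)*k = -47 - 7*7²*0 = -47 - 7*49*0 = -47 - 343*0 = -47 + 0 = -47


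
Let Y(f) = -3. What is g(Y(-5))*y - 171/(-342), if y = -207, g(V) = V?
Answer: 1243/2 ≈ 621.50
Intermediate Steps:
g(Y(-5))*y - 171/(-342) = -3*(-207) - 171/(-342) = 621 - 171*(-1/342) = 621 + 1/2 = 1243/2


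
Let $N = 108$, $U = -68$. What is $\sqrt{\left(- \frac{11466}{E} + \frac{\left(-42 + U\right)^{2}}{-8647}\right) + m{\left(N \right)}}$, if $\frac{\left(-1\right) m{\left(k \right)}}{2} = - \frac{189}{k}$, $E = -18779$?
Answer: $\frac{\sqrt{285959692158777670}}{324764026} \approx 1.6466$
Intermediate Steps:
$m{\left(k \right)} = \frac{378}{k}$ ($m{\left(k \right)} = - 2 \left(- \frac{189}{k}\right) = \frac{378}{k}$)
$\sqrt{\left(- \frac{11466}{E} + \frac{\left(-42 + U\right)^{2}}{-8647}\right) + m{\left(N \right)}} = \sqrt{\left(- \frac{11466}{-18779} + \frac{\left(-42 - 68\right)^{2}}{-8647}\right) + \frac{378}{108}} = \sqrt{\left(\left(-11466\right) \left(- \frac{1}{18779}\right) + \left(-110\right)^{2} \left(- \frac{1}{8647}\right)\right) + 378 \cdot \frac{1}{108}} = \sqrt{\left(\frac{11466}{18779} + 12100 \left(- \frac{1}{8647}\right)\right) + \frac{7}{2}} = \sqrt{\left(\frac{11466}{18779} - \frac{12100}{8647}\right) + \frac{7}{2}} = \sqrt{- \frac{128079398}{162382013} + \frac{7}{2}} = \sqrt{\frac{880515295}{324764026}} = \frac{\sqrt{285959692158777670}}{324764026}$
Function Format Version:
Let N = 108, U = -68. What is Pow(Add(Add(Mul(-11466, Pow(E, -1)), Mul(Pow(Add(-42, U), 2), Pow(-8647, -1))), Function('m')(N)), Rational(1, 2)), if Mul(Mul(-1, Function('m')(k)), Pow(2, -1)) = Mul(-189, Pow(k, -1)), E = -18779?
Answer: Mul(Rational(1, 324764026), Pow(285959692158777670, Rational(1, 2))) ≈ 1.6466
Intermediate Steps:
Function('m')(k) = Mul(378, Pow(k, -1)) (Function('m')(k) = Mul(-2, Mul(-189, Pow(k, -1))) = Mul(378, Pow(k, -1)))
Pow(Add(Add(Mul(-11466, Pow(E, -1)), Mul(Pow(Add(-42, U), 2), Pow(-8647, -1))), Function('m')(N)), Rational(1, 2)) = Pow(Add(Add(Mul(-11466, Pow(-18779, -1)), Mul(Pow(Add(-42, -68), 2), Pow(-8647, -1))), Mul(378, Pow(108, -1))), Rational(1, 2)) = Pow(Add(Add(Mul(-11466, Rational(-1, 18779)), Mul(Pow(-110, 2), Rational(-1, 8647))), Mul(378, Rational(1, 108))), Rational(1, 2)) = Pow(Add(Add(Rational(11466, 18779), Mul(12100, Rational(-1, 8647))), Rational(7, 2)), Rational(1, 2)) = Pow(Add(Add(Rational(11466, 18779), Rational(-12100, 8647)), Rational(7, 2)), Rational(1, 2)) = Pow(Add(Rational(-128079398, 162382013), Rational(7, 2)), Rational(1, 2)) = Pow(Rational(880515295, 324764026), Rational(1, 2)) = Mul(Rational(1, 324764026), Pow(285959692158777670, Rational(1, 2)))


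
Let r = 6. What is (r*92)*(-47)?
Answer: -25944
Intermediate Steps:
(r*92)*(-47) = (6*92)*(-47) = 552*(-47) = -25944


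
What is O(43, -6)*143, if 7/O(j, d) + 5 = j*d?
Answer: -1001/263 ≈ -3.8061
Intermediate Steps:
O(j, d) = 7/(-5 + d*j) (O(j, d) = 7/(-5 + j*d) = 7/(-5 + d*j))
O(43, -6)*143 = (7/(-5 - 6*43))*143 = (7/(-5 - 258))*143 = (7/(-263))*143 = (7*(-1/263))*143 = -7/263*143 = -1001/263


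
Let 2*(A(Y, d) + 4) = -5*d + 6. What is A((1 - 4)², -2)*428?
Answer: 1712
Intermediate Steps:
A(Y, d) = -1 - 5*d/2 (A(Y, d) = -4 + (-5*d + 6)/2 = -4 + (6 - 5*d)/2 = -4 + (3 - 5*d/2) = -1 - 5*d/2)
A((1 - 4)², -2)*428 = (-1 - 5/2*(-2))*428 = (-1 + 5)*428 = 4*428 = 1712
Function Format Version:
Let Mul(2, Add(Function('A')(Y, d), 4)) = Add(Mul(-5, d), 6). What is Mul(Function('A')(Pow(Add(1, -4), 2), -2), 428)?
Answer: 1712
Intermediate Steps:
Function('A')(Y, d) = Add(-1, Mul(Rational(-5, 2), d)) (Function('A')(Y, d) = Add(-4, Mul(Rational(1, 2), Add(Mul(-5, d), 6))) = Add(-4, Mul(Rational(1, 2), Add(6, Mul(-5, d)))) = Add(-4, Add(3, Mul(Rational(-5, 2), d))) = Add(-1, Mul(Rational(-5, 2), d)))
Mul(Function('A')(Pow(Add(1, -4), 2), -2), 428) = Mul(Add(-1, Mul(Rational(-5, 2), -2)), 428) = Mul(Add(-1, 5), 428) = Mul(4, 428) = 1712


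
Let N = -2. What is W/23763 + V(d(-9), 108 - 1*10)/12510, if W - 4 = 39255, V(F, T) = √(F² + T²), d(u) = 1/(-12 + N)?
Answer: 39259/23763 + √1882385/175140 ≈ 1.6599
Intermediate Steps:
d(u) = -1/14 (d(u) = 1/(-12 - 2) = 1/(-14) = -1/14)
W = 39259 (W = 4 + 39255 = 39259)
W/23763 + V(d(-9), 108 - 1*10)/12510 = 39259/23763 + √((-1/14)² + (108 - 1*10)²)/12510 = 39259*(1/23763) + √(1/196 + (108 - 10)²)*(1/12510) = 39259/23763 + √(1/196 + 98²)*(1/12510) = 39259/23763 + √(1/196 + 9604)*(1/12510) = 39259/23763 + √(1882385/196)*(1/12510) = 39259/23763 + (√1882385/14)*(1/12510) = 39259/23763 + √1882385/175140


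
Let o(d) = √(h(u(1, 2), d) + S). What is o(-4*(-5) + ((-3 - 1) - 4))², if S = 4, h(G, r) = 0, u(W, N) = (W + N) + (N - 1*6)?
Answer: 4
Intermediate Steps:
u(W, N) = -6 + W + 2*N (u(W, N) = (N + W) + (N - 6) = (N + W) + (-6 + N) = -6 + W + 2*N)
o(d) = 2 (o(d) = √(0 + 4) = √4 = 2)
o(-4*(-5) + ((-3 - 1) - 4))² = 2² = 4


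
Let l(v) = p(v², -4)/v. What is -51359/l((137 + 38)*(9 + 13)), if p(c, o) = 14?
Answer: -14123725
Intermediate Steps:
l(v) = 14/v
-51359/l((137 + 38)*(9 + 13)) = -51359*(9 + 13)*(137 + 38)/14 = -51359/(14/((175*22))) = -51359/(14/3850) = -51359/(14*(1/3850)) = -51359/1/275 = -51359*275 = -14123725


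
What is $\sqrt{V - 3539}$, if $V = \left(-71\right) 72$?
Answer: $i \sqrt{8651} \approx 93.011 i$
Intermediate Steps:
$V = -5112$
$\sqrt{V - 3539} = \sqrt{-5112 - 3539} = \sqrt{-8651} = i \sqrt{8651}$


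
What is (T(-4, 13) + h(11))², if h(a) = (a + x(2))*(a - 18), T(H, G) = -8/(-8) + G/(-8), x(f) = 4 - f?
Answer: 537289/64 ≈ 8395.1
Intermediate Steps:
T(H, G) = 1 - G/8 (T(H, G) = -8*(-⅛) + G*(-⅛) = 1 - G/8)
h(a) = (-18 + a)*(2 + a) (h(a) = (a + (4 - 1*2))*(a - 18) = (a + (4 - 2))*(-18 + a) = (a + 2)*(-18 + a) = (2 + a)*(-18 + a) = (-18 + a)*(2 + a))
(T(-4, 13) + h(11))² = ((1 - ⅛*13) + (-36 + 11² - 16*11))² = ((1 - 13/8) + (-36 + 121 - 176))² = (-5/8 - 91)² = (-733/8)² = 537289/64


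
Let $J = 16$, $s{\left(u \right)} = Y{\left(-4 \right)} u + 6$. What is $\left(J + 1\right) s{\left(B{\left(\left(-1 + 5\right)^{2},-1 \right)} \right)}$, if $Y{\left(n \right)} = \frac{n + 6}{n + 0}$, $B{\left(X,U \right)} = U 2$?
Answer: $119$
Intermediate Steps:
$B{\left(X,U \right)} = 2 U$
$Y{\left(n \right)} = \frac{6 + n}{n}$
$s{\left(u \right)} = 6 - \frac{u}{2}$ ($s{\left(u \right)} = \frac{6 - 4}{-4} u + 6 = \left(- \frac{1}{4}\right) 2 u + 6 = - \frac{u}{2} + 6 = 6 - \frac{u}{2}$)
$\left(J + 1\right) s{\left(B{\left(\left(-1 + 5\right)^{2},-1 \right)} \right)} = \left(16 + 1\right) \left(6 - \frac{2 \left(-1\right)}{2}\right) = 17 \left(6 - -1\right) = 17 \left(6 + 1\right) = 17 \cdot 7 = 119$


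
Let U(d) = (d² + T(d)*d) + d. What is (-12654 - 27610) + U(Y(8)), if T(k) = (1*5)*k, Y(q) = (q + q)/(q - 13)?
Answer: -1005144/25 ≈ -40206.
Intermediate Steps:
Y(q) = 2*q/(-13 + q) (Y(q) = (2*q)/(-13 + q) = 2*q/(-13 + q))
T(k) = 5*k
U(d) = d + 6*d² (U(d) = (d² + (5*d)*d) + d = (d² + 5*d²) + d = 6*d² + d = d + 6*d²)
(-12654 - 27610) + U(Y(8)) = (-12654 - 27610) + (2*8/(-13 + 8))*(1 + 6*(2*8/(-13 + 8))) = -40264 + (2*8/(-5))*(1 + 6*(2*8/(-5))) = -40264 + (2*8*(-⅕))*(1 + 6*(2*8*(-⅕))) = -40264 - 16*(1 + 6*(-16/5))/5 = -40264 - 16*(1 - 96/5)/5 = -40264 - 16/5*(-91/5) = -40264 + 1456/25 = -1005144/25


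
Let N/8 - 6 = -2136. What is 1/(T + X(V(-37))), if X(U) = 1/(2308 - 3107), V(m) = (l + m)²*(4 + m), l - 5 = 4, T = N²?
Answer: 799/231998918399 ≈ 3.4440e-9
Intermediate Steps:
N = -17040 (N = 48 + 8*(-2136) = 48 - 17088 = -17040)
T = 290361600 (T = (-17040)² = 290361600)
l = 9 (l = 5 + 4 = 9)
V(m) = (9 + m)²*(4 + m)
X(U) = -1/799 (X(U) = 1/(-799) = -1/799)
1/(T + X(V(-37))) = 1/(290361600 - 1/799) = 1/(231998918399/799) = 799/231998918399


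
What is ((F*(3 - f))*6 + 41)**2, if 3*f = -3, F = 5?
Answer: 25921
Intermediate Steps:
f = -1 (f = (1/3)*(-3) = -1)
((F*(3 - f))*6 + 41)**2 = ((5*(3 - 1*(-1)))*6 + 41)**2 = ((5*(3 + 1))*6 + 41)**2 = ((5*4)*6 + 41)**2 = (20*6 + 41)**2 = (120 + 41)**2 = 161**2 = 25921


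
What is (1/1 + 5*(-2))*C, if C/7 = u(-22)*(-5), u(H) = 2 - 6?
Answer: -1260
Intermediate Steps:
u(H) = -4
C = 140 (C = 7*(-4*(-5)) = 7*20 = 140)
(1/1 + 5*(-2))*C = (1/1 + 5*(-2))*140 = (1 - 10)*140 = -9*140 = -1260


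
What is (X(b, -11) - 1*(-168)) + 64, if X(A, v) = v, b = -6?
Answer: 221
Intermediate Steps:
(X(b, -11) - 1*(-168)) + 64 = (-11 - 1*(-168)) + 64 = (-11 + 168) + 64 = 157 + 64 = 221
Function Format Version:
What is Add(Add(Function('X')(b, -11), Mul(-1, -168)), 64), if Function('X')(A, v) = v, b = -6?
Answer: 221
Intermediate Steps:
Add(Add(Function('X')(b, -11), Mul(-1, -168)), 64) = Add(Add(-11, Mul(-1, -168)), 64) = Add(Add(-11, 168), 64) = Add(157, 64) = 221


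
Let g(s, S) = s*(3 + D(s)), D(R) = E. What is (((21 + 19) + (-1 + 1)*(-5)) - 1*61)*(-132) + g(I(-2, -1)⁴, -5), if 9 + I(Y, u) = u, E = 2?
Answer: 52772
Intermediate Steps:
D(R) = 2
I(Y, u) = -9 + u
g(s, S) = 5*s (g(s, S) = s*(3 + 2) = s*5 = 5*s)
(((21 + 19) + (-1 + 1)*(-5)) - 1*61)*(-132) + g(I(-2, -1)⁴, -5) = (((21 + 19) + (-1 + 1)*(-5)) - 1*61)*(-132) + 5*(-9 - 1)⁴ = ((40 + 0*(-5)) - 61)*(-132) + 5*(-10)⁴ = ((40 + 0) - 61)*(-132) + 5*10000 = (40 - 61)*(-132) + 50000 = -21*(-132) + 50000 = 2772 + 50000 = 52772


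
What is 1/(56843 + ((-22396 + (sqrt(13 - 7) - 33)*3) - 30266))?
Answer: 2041/8331335 - 3*sqrt(6)/16662670 ≈ 0.00024454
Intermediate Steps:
1/(56843 + ((-22396 + (sqrt(13 - 7) - 33)*3) - 30266)) = 1/(56843 + ((-22396 + (sqrt(6) - 33)*3) - 30266)) = 1/(56843 + ((-22396 + (-33 + sqrt(6))*3) - 30266)) = 1/(56843 + ((-22396 + (-99 + 3*sqrt(6))) - 30266)) = 1/(56843 + ((-22495 + 3*sqrt(6)) - 30266)) = 1/(56843 + (-52761 + 3*sqrt(6))) = 1/(4082 + 3*sqrt(6))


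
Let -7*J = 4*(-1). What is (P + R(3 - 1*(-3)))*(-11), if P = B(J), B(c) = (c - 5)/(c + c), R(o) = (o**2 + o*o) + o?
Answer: -6523/8 ≈ -815.38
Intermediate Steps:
J = 4/7 (J = -4*(-1)/7 = -1/7*(-4) = 4/7 ≈ 0.57143)
R(o) = o + 2*o**2 (R(o) = (o**2 + o**2) + o = 2*o**2 + o = o + 2*o**2)
B(c) = (-5 + c)/(2*c) (B(c) = (-5 + c)/((2*c)) = (-5 + c)*(1/(2*c)) = (-5 + c)/(2*c))
P = -31/8 (P = (-5 + 4/7)/(2*(4/7)) = (1/2)*(7/4)*(-31/7) = -31/8 ≈ -3.8750)
(P + R(3 - 1*(-3)))*(-11) = (-31/8 + (3 - 1*(-3))*(1 + 2*(3 - 1*(-3))))*(-11) = (-31/8 + (3 + 3)*(1 + 2*(3 + 3)))*(-11) = (-31/8 + 6*(1 + 2*6))*(-11) = (-31/8 + 6*(1 + 12))*(-11) = (-31/8 + 6*13)*(-11) = (-31/8 + 78)*(-11) = (593/8)*(-11) = -6523/8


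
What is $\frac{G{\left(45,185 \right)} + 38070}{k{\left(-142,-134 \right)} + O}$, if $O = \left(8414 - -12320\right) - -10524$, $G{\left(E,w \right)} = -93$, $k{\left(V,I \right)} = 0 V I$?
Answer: $\frac{37977}{31258} \approx 1.215$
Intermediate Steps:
$k{\left(V,I \right)} = 0$ ($k{\left(V,I \right)} = 0 I = 0$)
$O = 31258$ ($O = \left(8414 + 12320\right) + 10524 = 20734 + 10524 = 31258$)
$\frac{G{\left(45,185 \right)} + 38070}{k{\left(-142,-134 \right)} + O} = \frac{-93 + 38070}{0 + 31258} = \frac{37977}{31258}$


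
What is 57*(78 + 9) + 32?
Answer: 4991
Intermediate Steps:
57*(78 + 9) + 32 = 57*87 + 32 = 4959 + 32 = 4991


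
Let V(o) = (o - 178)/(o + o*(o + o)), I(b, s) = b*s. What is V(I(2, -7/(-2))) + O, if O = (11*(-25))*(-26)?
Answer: 250193/35 ≈ 7148.4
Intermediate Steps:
O = 7150 (O = -275*(-26) = 7150)
V(o) = (-178 + o)/(o + 2*o²) (V(o) = (-178 + o)/(o + o*(2*o)) = (-178 + o)/(o + 2*o²))
V(I(2, -7/(-2))) + O = (-178 + 2*(-7/(-2)))/(((2*(-7/(-2))))*(1 + 2*(2*(-7/(-2))))) + 7150 = (-178 + 2*(-7*(-½)))/(((2*(-7*(-½))))*(1 + 2*(2*(-7*(-½))))) + 7150 = (-178 + 2*(7/2))/(((2*(7/2)))*(1 + 2*(2*(7/2)))) + 7150 = (-178 + 7)/(7*(1 + 2*7)) + 7150 = (⅐)*(-171)/(1 + 14) + 7150 = (⅐)*(-171)/15 + 7150 = (⅐)*(1/15)*(-171) + 7150 = -57/35 + 7150 = 250193/35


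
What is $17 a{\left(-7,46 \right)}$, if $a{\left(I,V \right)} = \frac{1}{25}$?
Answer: $\frac{17}{25} \approx 0.68$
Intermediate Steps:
$a{\left(I,V \right)} = \frac{1}{25}$
$17 a{\left(-7,46 \right)} = 17 \cdot \frac{1}{25} = \frac{17}{25}$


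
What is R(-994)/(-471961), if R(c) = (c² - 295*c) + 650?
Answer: -1281916/471961 ≈ -2.7161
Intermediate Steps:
R(c) = 650 + c² - 295*c
R(-994)/(-471961) = (650 + (-994)² - 295*(-994))/(-471961) = (650 + 988036 + 293230)*(-1/471961) = 1281916*(-1/471961) = -1281916/471961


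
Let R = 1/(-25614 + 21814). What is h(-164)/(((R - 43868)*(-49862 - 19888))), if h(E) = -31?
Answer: -76/7501428045 ≈ -1.0131e-8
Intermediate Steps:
R = -1/3800 (R = 1/(-3800) = -1/3800 ≈ -0.00026316)
h(-164)/(((R - 43868)*(-49862 - 19888))) = -31*1/((-49862 - 19888)*(-1/3800 - 43868)) = -31/((-166698401/3800*(-69750))) = -31/232544269395/76 = -31*76/232544269395 = -76/7501428045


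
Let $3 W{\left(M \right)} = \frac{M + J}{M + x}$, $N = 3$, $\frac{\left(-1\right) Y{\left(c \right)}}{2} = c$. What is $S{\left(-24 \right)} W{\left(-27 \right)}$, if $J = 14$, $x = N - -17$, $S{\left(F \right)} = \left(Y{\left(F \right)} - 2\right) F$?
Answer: $- \frac{4784}{7} \approx -683.43$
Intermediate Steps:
$Y{\left(c \right)} = - 2 c$
$S{\left(F \right)} = F \left(-2 - 2 F\right)$ ($S{\left(F \right)} = \left(- 2 F - 2\right) F = \left(-2 - 2 F\right) F = F \left(-2 - 2 F\right)$)
$x = 20$ ($x = 3 - -17 = 3 + 17 = 20$)
$W{\left(M \right)} = \frac{14 + M}{3 \left(20 + M\right)}$ ($W{\left(M \right)} = \frac{\left(M + 14\right) \frac{1}{M + 20}}{3} = \frac{\left(14 + M\right) \frac{1}{20 + M}}{3} = \frac{\frac{1}{20 + M} \left(14 + M\right)}{3} = \frac{14 + M}{3 \left(20 + M\right)}$)
$S{\left(-24 \right)} W{\left(-27 \right)} = \left(-2\right) \left(-24\right) \left(1 - 24\right) \frac{14 - 27}{3 \left(20 - 27\right)} = \left(-2\right) \left(-24\right) \left(-23\right) \frac{1}{3} \frac{1}{-7} \left(-13\right) = - 1104 \cdot \frac{1}{3} \left(- \frac{1}{7}\right) \left(-13\right) = \left(-1104\right) \frac{13}{21} = - \frac{4784}{7}$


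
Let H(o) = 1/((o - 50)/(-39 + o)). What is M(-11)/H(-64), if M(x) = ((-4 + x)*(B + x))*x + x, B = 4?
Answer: -132924/103 ≈ -1290.5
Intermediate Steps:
H(o) = (-39 + o)/(-50 + o) (H(o) = 1/((-50 + o)/(-39 + o)) = (-39 + o)/(-50 + o))
M(x) = x + x*(-4 + x)*(4 + x) (M(x) = ((-4 + x)*(4 + x))*x + x = x*(-4 + x)*(4 + x) + x = x + x*(-4 + x)*(4 + x))
M(-11)/H(-64) = (-11*(-15 + (-11)²))/(((-39 - 64)/(-50 - 64))) = (-11*(-15 + 121))/((-103/(-114))) = (-11*106)/((-1/114*(-103))) = -1166/103/114 = -1166*114/103 = -132924/103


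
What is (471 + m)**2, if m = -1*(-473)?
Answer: 891136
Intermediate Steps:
m = 473
(471 + m)**2 = (471 + 473)**2 = 944**2 = 891136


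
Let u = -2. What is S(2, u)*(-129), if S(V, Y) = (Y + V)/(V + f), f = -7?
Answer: 0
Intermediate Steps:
S(V, Y) = (V + Y)/(-7 + V) (S(V, Y) = (Y + V)/(V - 7) = (V + Y)/(-7 + V))
S(2, u)*(-129) = ((2 - 2)/(-7 + 2))*(-129) = (0/(-5))*(-129) = -⅕*0*(-129) = 0*(-129) = 0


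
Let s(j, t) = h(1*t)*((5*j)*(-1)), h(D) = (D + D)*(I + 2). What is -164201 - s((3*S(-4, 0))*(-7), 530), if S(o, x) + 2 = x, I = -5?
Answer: -832001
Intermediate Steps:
S(o, x) = -2 + x
h(D) = -6*D (h(D) = (D + D)*(-5 + 2) = (2*D)*(-3) = -6*D)
s(j, t) = 30*j*t (s(j, t) = (-6*t)*((5*j)*(-1)) = (-6*t)*(-5*j) = 30*j*t)
-164201 - s((3*S(-4, 0))*(-7), 530) = -164201 - 30*(3*(-2 + 0))*(-7)*530 = -164201 - 30*(3*(-2))*(-7)*530 = -164201 - 30*(-6*(-7))*530 = -164201 - 30*42*530 = -164201 - 1*667800 = -164201 - 667800 = -832001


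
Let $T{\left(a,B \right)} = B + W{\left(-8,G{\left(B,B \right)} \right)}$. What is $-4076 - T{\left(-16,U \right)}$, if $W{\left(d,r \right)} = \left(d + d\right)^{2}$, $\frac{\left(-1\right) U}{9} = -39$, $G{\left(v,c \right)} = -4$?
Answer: $-4683$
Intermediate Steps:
$U = 351$ ($U = \left(-9\right) \left(-39\right) = 351$)
$W{\left(d,r \right)} = 4 d^{2}$ ($W{\left(d,r \right)} = \left(2 d\right)^{2} = 4 d^{2}$)
$T{\left(a,B \right)} = 256 + B$ ($T{\left(a,B \right)} = B + 4 \left(-8\right)^{2} = B + 4 \cdot 64 = B + 256 = 256 + B$)
$-4076 - T{\left(-16,U \right)} = -4076 - \left(256 + 351\right) = -4076 - 607 = -4683$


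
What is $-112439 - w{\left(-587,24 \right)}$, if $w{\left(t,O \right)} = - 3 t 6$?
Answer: $-123005$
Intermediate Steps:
$w{\left(t,O \right)} = - 18 t$
$-112439 - w{\left(-587,24 \right)} = -112439 - \left(-18\right) \left(-587\right) = -112439 - 10566 = -123005$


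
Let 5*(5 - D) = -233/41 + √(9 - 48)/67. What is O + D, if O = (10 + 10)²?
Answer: 83258/205 - I*√39/335 ≈ 406.14 - 0.018642*I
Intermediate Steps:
D = 1258/205 - I*√39/335 (D = 5 - (-233/41 + √(9 - 48)/67)/5 = 5 - (-233*1/41 + √(-39)*(1/67))/5 = 5 - (-233/41 + (I*√39)*(1/67))/5 = 5 - (-233/41 + I*√39/67)/5 = 5 + (233/205 - I*√39/335) = 1258/205 - I*√39/335 ≈ 6.1366 - 0.018642*I)
O = 400 (O = 20² = 400)
O + D = 400 + (1258/205 - I*√39/335) = 83258/205 - I*√39/335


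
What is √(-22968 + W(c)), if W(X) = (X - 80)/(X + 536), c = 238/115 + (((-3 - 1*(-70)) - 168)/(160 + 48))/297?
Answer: I*√335610379387081788018743/3822563713 ≈ 151.55*I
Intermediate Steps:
c = 14691073/7104240 (c = 238*(1/115) + (((-3 + 70) - 168)/208)*(1/297) = 238/115 + ((67 - 168)*(1/208))*(1/297) = 238/115 - 101*1/208*(1/297) = 238/115 - 101/208*1/297 = 238/115 - 101/61776 = 14691073/7104240 ≈ 2.0679)
W(X) = (-80 + X)/(536 + X)
√(-22968 + W(c)) = √(-22968 + (-80 + 14691073/7104240)/(536 + 14691073/7104240)) = √(-22968 - 553648127/7104240/(3822563713/7104240)) = √(-22968 + (7104240/3822563713)*(-553648127/7104240)) = √(-22968 - 553648127/3822563713) = √(-87797197008311/3822563713) = I*√335610379387081788018743/3822563713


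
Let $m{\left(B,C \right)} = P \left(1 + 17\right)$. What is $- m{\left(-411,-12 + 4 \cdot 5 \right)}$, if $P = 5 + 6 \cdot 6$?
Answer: $-738$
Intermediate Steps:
$P = 41$ ($P = 5 + 36 = 41$)
$m{\left(B,C \right)} = 738$ ($m{\left(B,C \right)} = 41 \left(1 + 17\right) = 41 \cdot 18 = 738$)
$- m{\left(-411,-12 + 4 \cdot 5 \right)} = \left(-1\right) 738 = -738$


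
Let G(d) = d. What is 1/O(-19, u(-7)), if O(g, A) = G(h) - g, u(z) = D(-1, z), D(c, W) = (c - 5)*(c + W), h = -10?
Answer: ⅑ ≈ 0.11111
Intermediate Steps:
D(c, W) = (-5 + c)*(W + c)
u(z) = 6 - 6*z (u(z) = (-1)² - 5*z - 5*(-1) + z*(-1) = 1 - 5*z + 5 - z = 6 - 6*z)
O(g, A) = -10 - g
1/O(-19, u(-7)) = 1/(-10 - 1*(-19)) = 1/(-10 + 19) = 1/9 = ⅑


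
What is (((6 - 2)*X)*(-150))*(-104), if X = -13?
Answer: -811200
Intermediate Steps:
(((6 - 2)*X)*(-150))*(-104) = (((6 - 2)*(-13))*(-150))*(-104) = ((4*(-13))*(-150))*(-104) = -52*(-150)*(-104) = 7800*(-104) = -811200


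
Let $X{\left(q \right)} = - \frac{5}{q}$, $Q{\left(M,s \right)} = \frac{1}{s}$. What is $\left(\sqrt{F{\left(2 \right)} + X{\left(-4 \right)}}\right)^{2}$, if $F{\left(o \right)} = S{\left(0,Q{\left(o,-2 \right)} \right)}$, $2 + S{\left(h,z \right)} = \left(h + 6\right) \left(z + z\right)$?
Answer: $- \frac{27}{4} \approx -6.75$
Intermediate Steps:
$S{\left(h,z \right)} = -2 + 2 z \left(6 + h\right)$ ($S{\left(h,z \right)} = -2 + \left(h + 6\right) \left(z + z\right) = -2 + \left(6 + h\right) 2 z = -2 + 2 z \left(6 + h\right)$)
$F{\left(o \right)} = -8$ ($F{\left(o \right)} = -2 + \frac{12}{-2} + 2 \cdot 0 \frac{1}{-2} = -2 + 12 \left(- \frac{1}{2}\right) + 2 \cdot 0 \left(- \frac{1}{2}\right) = -2 - 6 + 0 = -8$)
$\left(\sqrt{F{\left(2 \right)} + X{\left(-4 \right)}}\right)^{2} = \left(\sqrt{-8 - \frac{5}{-4}}\right)^{2} = \left(\sqrt{-8 - - \frac{5}{4}}\right)^{2} = \left(\sqrt{-8 + \frac{5}{4}}\right)^{2} = \left(\sqrt{- \frac{27}{4}}\right)^{2} = \left(\frac{3 i \sqrt{3}}{2}\right)^{2} = - \frac{27}{4}$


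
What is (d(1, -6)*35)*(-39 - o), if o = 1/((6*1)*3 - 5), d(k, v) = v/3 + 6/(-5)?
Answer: 56896/13 ≈ 4376.6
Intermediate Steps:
d(k, v) = -6/5 + v/3 (d(k, v) = v*(⅓) + 6*(-⅕) = v/3 - 6/5 = -6/5 + v/3)
o = 1/13 (o = 1/(6*3 - 5) = 1/(18 - 5) = 1/13 ≈ 0.076923)
(d(1, -6)*35)*(-39 - o) = ((-6/5 + (⅓)*(-6))*35)*(-39 - 1*1/13) = ((-6/5 - 2)*35)*(-39 - 1/13) = -16/5*35*(-508/13) = -112*(-508/13) = 56896/13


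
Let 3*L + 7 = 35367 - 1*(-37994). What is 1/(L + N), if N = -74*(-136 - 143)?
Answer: 3/135292 ≈ 2.2174e-5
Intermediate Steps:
N = 20646 (N = -74*(-279) = 20646)
L = 73354/3 (L = -7/3 + (35367 - 1*(-37994))/3 = -7/3 + (35367 + 37994)/3 = -7/3 + (1/3)*73361 = -7/3 + 73361/3 = 73354/3 ≈ 24451.)
1/(L + N) = 1/(73354/3 + 20646) = 1/(135292/3) = 3/135292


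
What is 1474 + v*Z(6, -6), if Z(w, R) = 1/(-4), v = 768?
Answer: 1282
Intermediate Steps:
Z(w, R) = -1/4 (Z(w, R) = 1*(-1/4) = -1/4)
1474 + v*Z(6, -6) = 1474 + 768*(-1/4) = 1474 - 192 = 1282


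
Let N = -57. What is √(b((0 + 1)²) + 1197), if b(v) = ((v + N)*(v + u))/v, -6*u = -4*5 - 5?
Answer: √8169/3 ≈ 30.128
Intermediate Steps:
u = 25/6 (u = -(-4*5 - 5)/6 = -(-20 - 5)/6 = -⅙*(-25) = 25/6 ≈ 4.1667)
b(v) = (-57 + v)*(25/6 + v)/v (b(v) = ((v - 57)*(v + 25/6))/v = ((-57 + v)*(25/6 + v))/v = (-57 + v)*(25/6 + v)/v)
√(b((0 + 1)²) + 1197) = √((-317/6 + (0 + 1)² - 475/(2*(0 + 1)²)) + 1197) = √((-317/6 + 1² - 475/(2*(1²))) + 1197) = √((-317/6 + 1 - 475/2/1) + 1197) = √((-317/6 + 1 - 475/2*1) + 1197) = √((-317/6 + 1 - 475/2) + 1197) = √(-868/3 + 1197) = √(2723/3) = √8169/3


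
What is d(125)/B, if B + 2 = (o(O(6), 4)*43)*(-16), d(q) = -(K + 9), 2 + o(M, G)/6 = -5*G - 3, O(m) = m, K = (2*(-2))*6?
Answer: 15/103198 ≈ 0.00014535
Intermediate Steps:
K = -24 (K = -4*6 = -24)
o(M, G) = -30 - 30*G (o(M, G) = -12 + 6*(-5*G - 3) = -12 + 6*(-3 - 5*G) = -12 + (-18 - 30*G) = -30 - 30*G)
d(q) = 15 (d(q) = -(-24 + 9) = -1*(-15) = 15)
B = 103198 (B = -2 + ((-30 - 30*4)*43)*(-16) = -2 + ((-30 - 120)*43)*(-16) = -2 - 150*43*(-16) = -2 - 6450*(-16) = -2 + 103200 = 103198)
d(125)/B = 15/103198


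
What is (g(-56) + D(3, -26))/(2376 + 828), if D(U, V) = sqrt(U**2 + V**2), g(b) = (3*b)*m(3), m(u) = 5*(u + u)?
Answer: -140/89 + sqrt(685)/3204 ≈ -1.5649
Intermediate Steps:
m(u) = 10*u (m(u) = 5*(2*u) = 10*u)
g(b) = 90*b (g(b) = (3*b)*(10*3) = (3*b)*30 = 90*b)
(g(-56) + D(3, -26))/(2376 + 828) = (90*(-56) + sqrt(3**2 + (-26)**2))/(2376 + 828) = (-5040 + sqrt(9 + 676))/3204 = (-5040 + sqrt(685))*(1/3204) = -140/89 + sqrt(685)/3204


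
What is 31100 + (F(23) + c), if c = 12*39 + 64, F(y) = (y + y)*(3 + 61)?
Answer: 34576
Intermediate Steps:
F(y) = 128*y (F(y) = (2*y)*64 = 128*y)
c = 532 (c = 468 + 64 = 532)
31100 + (F(23) + c) = 31100 + (128*23 + 532) = 31100 + (2944 + 532) = 31100 + 3476 = 34576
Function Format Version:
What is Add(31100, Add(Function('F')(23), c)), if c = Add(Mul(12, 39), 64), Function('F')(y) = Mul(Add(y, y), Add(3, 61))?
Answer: 34576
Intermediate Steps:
Function('F')(y) = Mul(128, y) (Function('F')(y) = Mul(Mul(2, y), 64) = Mul(128, y))
c = 532 (c = Add(468, 64) = 532)
Add(31100, Add(Function('F')(23), c)) = Add(31100, Add(Mul(128, 23), 532)) = Add(31100, Add(2944, 532)) = Add(31100, 3476) = 34576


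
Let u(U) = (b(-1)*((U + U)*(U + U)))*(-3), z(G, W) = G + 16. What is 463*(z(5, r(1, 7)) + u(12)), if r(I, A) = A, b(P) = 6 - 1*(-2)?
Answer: -6390789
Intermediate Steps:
b(P) = 8 (b(P) = 6 + 2 = 8)
z(G, W) = 16 + G
u(U) = -96*U**2 (u(U) = (8*((U + U)*(U + U)))*(-3) = (8*((2*U)*(2*U)))*(-3) = (8*(4*U**2))*(-3) = (32*U**2)*(-3) = -96*U**2)
463*(z(5, r(1, 7)) + u(12)) = 463*((16 + 5) - 96*12**2) = 463*(21 - 96*144) = 463*(21 - 13824) = 463*(-13803) = -6390789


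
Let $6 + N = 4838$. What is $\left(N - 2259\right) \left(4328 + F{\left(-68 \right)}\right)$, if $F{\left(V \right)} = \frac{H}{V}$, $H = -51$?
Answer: $\frac{44551495}{4} \approx 1.1138 \cdot 10^{7}$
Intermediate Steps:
$N = 4832$ ($N = -6 + 4838 = 4832$)
$F{\left(V \right)} = - \frac{51}{V}$
$\left(N - 2259\right) \left(4328 + F{\left(-68 \right)}\right) = \left(4832 - 2259\right) \left(4328 - \frac{51}{-68}\right) = 2573 \left(4328 - - \frac{3}{4}\right) = 2573 \left(4328 + \frac{3}{4}\right) = 2573 \cdot \frac{17315}{4} = \frac{44551495}{4}$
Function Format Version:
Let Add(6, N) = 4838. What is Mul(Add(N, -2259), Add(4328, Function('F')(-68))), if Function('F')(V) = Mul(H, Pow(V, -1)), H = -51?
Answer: Rational(44551495, 4) ≈ 1.1138e+7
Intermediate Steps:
N = 4832 (N = Add(-6, 4838) = 4832)
Function('F')(V) = Mul(-51, Pow(V, -1))
Mul(Add(N, -2259), Add(4328, Function('F')(-68))) = Mul(Add(4832, -2259), Add(4328, Mul(-51, Pow(-68, -1)))) = Mul(2573, Add(4328, Mul(-51, Rational(-1, 68)))) = Mul(2573, Add(4328, Rational(3, 4))) = Mul(2573, Rational(17315, 4)) = Rational(44551495, 4)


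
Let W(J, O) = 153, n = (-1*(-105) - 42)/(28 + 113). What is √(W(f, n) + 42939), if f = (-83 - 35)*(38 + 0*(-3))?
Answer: 18*√133 ≈ 207.59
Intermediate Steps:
f = -4484 (f = -118*(38 + 0) = -118*38 = -4484)
n = 21/47 (n = (105 - 42)/141 = 63*(1/141) = 21/47 ≈ 0.44681)
√(W(f, n) + 42939) = √(153 + 42939) = √43092 = 18*√133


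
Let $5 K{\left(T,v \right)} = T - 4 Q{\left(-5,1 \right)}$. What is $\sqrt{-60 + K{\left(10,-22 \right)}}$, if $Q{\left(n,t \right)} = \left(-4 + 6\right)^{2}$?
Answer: $\frac{3 i \sqrt{170}}{5} \approx 7.823 i$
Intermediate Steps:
$Q{\left(n,t \right)} = 4$ ($Q{\left(n,t \right)} = 2^{2} = 4$)
$K{\left(T,v \right)} = - \frac{16}{5} + \frac{T}{5}$ ($K{\left(T,v \right)} = \frac{T - 16}{5} = \frac{-16 + T}{5} = - \frac{16}{5} + \frac{T}{5}$)
$\sqrt{-60 + K{\left(10,-22 \right)}} = \sqrt{-60 + \left(- \frac{16}{5} + \frac{1}{5} \cdot 10\right)} = \sqrt{-60 + \left(- \frac{16}{5} + 2\right)} = \sqrt{-60 - \frac{6}{5}} = \sqrt{- \frac{306}{5}} = \frac{3 i \sqrt{170}}{5}$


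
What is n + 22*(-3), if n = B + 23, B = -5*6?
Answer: -73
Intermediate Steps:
B = -30
n = -7 (n = -30 + 23 = -7)
n + 22*(-3) = -7 + 22*(-3) = -7 - 66 = -73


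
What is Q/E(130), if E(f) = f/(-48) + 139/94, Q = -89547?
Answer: 5316264/73 ≈ 72826.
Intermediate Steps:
E(f) = 139/94 - f/48 (E(f) = f*(-1/48) + 139*(1/94) = -f/48 + 139/94 = 139/94 - f/48)
Q/E(130) = -89547/(139/94 - 1/48*130) = -89547/(139/94 - 65/24) = -89547/(-1387/1128) = -89547*(-1128/1387) = 5316264/73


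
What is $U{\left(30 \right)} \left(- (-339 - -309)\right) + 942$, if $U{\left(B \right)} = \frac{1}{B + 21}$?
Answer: $\frac{16024}{17} \approx 942.59$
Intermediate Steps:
$U{\left(B \right)} = \frac{1}{21 + B}$
$U{\left(30 \right)} \left(- (-339 - -309)\right) + 942 = \frac{\left(-1\right) \left(-339 - -309\right)}{21 + 30} + 942 = \frac{\left(-1\right) \left(-339 + 309\right)}{51} + 942 = \frac{\left(-1\right) \left(-30\right)}{51} + 942 = \frac{1}{51} \cdot 30 + 942 = \frac{10}{17} + 942 = \frac{16024}{17}$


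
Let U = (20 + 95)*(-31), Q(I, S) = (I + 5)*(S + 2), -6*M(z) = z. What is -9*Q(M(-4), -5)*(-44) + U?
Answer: -10297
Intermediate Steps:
M(z) = -z/6
Q(I, S) = (2 + S)*(5 + I) (Q(I, S) = (5 + I)*(2 + S) = (2 + S)*(5 + I))
U = -3565 (U = 115*(-31) = -3565)
-9*Q(M(-4), -5)*(-44) + U = -9*(10 + 2*(-⅙*(-4)) + 5*(-5) - ⅙*(-4)*(-5))*(-44) - 3565 = -9*(10 + 2*(⅔) - 25 + (⅔)*(-5))*(-44) - 3565 = -9*(10 + 4/3 - 25 - 10/3)*(-44) - 3565 = -(-153)*(-44) - 3565 = -9*(-17)*(-44) - 3565 = 153*(-44) - 3565 = -6732 - 3565 = -10297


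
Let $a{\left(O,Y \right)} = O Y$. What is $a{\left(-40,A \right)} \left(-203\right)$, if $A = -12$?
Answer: $-97440$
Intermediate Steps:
$a{\left(-40,A \right)} \left(-203\right) = \left(-40\right) \left(-12\right) \left(-203\right) = 480 \left(-203\right) = -97440$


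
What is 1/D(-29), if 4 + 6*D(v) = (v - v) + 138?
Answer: 3/67 ≈ 0.044776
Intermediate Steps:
D(v) = 67/3 (D(v) = -2/3 + ((v - v) + 138)/6 = -2/3 + (0 + 138)/6 = -2/3 + (1/6)*138 = -2/3 + 23 = 67/3)
1/D(-29) = 1/(67/3) = 3/67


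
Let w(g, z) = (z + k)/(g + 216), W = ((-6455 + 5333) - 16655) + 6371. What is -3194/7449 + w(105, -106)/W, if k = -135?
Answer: -3897493345/9091072458 ≈ -0.42872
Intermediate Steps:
W = -11406 (W = (-1122 - 16655) + 6371 = -17777 + 6371 = -11406)
w(g, z) = (-135 + z)/(216 + g) (w(g, z) = (z - 135)/(g + 216) = (-135 + z)/(216 + g))
-3194/7449 + w(105, -106)/W = -3194/7449 + ((-135 - 106)/(216 + 105))/(-11406) = -3194*1/7449 + (-241/321)*(-1/11406) = -3194/7449 + ((1/321)*(-241))*(-1/11406) = -3194/7449 - 241/321*(-1/11406) = -3194/7449 + 241/3661326 = -3897493345/9091072458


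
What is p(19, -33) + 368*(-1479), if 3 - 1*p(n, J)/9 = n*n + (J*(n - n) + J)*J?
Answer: -557295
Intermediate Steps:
p(n, J) = 27 - 9*J² - 9*n² (p(n, J) = 27 - 9*(n*n + (J*(n - n) + J)*J) = 27 - 9*(n² + (J*0 + J)*J) = 27 - 9*(n² + (0 + J)*J) = 27 - 9*(n² + J*J) = 27 - 9*(n² + J²) = 27 - 9*(J² + n²) = 27 + (-9*J² - 9*n²) = 27 - 9*J² - 9*n²)
p(19, -33) + 368*(-1479) = (27 - 9*(-33)² - 9*19²) + 368*(-1479) = (27 - 9*1089 - 9*361) - 544272 = (27 - 9801 - 3249) - 544272 = -13023 - 544272 = -557295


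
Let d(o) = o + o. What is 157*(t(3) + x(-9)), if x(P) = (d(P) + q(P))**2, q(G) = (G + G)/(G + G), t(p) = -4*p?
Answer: 43489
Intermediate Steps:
q(G) = 1 (q(G) = (2*G)/((2*G)) = (2*G)*(1/(2*G)) = 1)
d(o) = 2*o
x(P) = (1 + 2*P)**2 (x(P) = (2*P + 1)**2 = (1 + 2*P)**2)
157*(t(3) + x(-9)) = 157*(-4*3 + (1 + 2*(-9))**2) = 157*(-12 + (1 - 18)**2) = 157*(-12 + (-17)**2) = 157*(-12 + 289) = 157*277 = 43489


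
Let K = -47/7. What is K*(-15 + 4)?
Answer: 517/7 ≈ 73.857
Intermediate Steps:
K = -47/7 (K = -47*⅐ = -47/7 ≈ -6.7143)
K*(-15 + 4) = -47*(-15 + 4)/7 = -47/7*(-11) = 517/7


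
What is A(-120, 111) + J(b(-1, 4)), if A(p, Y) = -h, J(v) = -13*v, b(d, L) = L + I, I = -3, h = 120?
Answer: -133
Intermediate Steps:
b(d, L) = -3 + L (b(d, L) = L - 3 = -3 + L)
A(p, Y) = -120 (A(p, Y) = -1*120 = -120)
A(-120, 111) + J(b(-1, 4)) = -120 - 13*(-3 + 4) = -120 - 13*1 = -120 - 13 = -133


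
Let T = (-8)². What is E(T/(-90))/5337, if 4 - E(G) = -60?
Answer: 64/5337 ≈ 0.011992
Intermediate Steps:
T = 64
E(G) = 64 (E(G) = 4 - 1*(-60) = 4 + 60 = 64)
E(T/(-90))/5337 = 64/5337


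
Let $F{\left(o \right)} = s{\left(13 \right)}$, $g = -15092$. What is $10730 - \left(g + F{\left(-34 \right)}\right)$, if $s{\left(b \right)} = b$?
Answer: $25809$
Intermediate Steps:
$F{\left(o \right)} = 13$
$10730 - \left(g + F{\left(-34 \right)}\right) = 10730 - \left(-15092 + 13\right) = 10730 - -15079 = 10730 + 15079 = 25809$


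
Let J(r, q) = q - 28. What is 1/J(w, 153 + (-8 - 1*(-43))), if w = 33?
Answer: 1/160 ≈ 0.0062500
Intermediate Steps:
J(r, q) = -28 + q
1/J(w, 153 + (-8 - 1*(-43))) = 1/(-28 + (153 + (-8 - 1*(-43)))) = 1/(-28 + (153 + (-8 + 43))) = 1/(-28 + (153 + 35)) = 1/(-28 + 188) = 1/160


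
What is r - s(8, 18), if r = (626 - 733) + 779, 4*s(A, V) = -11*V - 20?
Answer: 1453/2 ≈ 726.50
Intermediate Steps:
s(A, V) = -5 - 11*V/4 (s(A, V) = (-11*V - 20)/4 = (-20 - 11*V)/4 = -5 - 11*V/4)
r = 672 (r = -107 + 779 = 672)
r - s(8, 18) = 672 - (-5 - 11/4*18) = 672 - (-5 - 99/2) = 672 - 1*(-109/2) = 672 + 109/2 = 1453/2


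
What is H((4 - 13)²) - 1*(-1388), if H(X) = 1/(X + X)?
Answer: 224857/162 ≈ 1388.0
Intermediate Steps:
H(X) = 1/(2*X)
H((4 - 13)²) - 1*(-1388) = 1/(2*((4 - 13)²)) - 1*(-1388) = 1/(2*((-9)²)) + 1388 = (½)/81 + 1388 = (½)*(1/81) + 1388 = 1/162 + 1388 = 224857/162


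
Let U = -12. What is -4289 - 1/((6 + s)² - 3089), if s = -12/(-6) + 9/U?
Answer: -208372471/48583 ≈ -4289.0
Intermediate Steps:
s = 5/4 (s = -12/(-6) + 9/(-12) = -12*(-⅙) + 9*(-1/12) = 2 - ¾ = 5/4 ≈ 1.2500)
-4289 - 1/((6 + s)² - 3089) = -4289 - 1/((6 + 5/4)² - 3089) = -4289 - 1/((29/4)² - 3089) = -4289 - 1/(841/16 - 3089) = -4289 - 1/(-48583/16) = -4289 - 1*(-16/48583) = -4289 + 16/48583 = -208372471/48583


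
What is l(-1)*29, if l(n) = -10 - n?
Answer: -261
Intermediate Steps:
l(-1)*29 = (-10 - 1*(-1))*29 = (-10 + 1)*29 = -9*29 = -261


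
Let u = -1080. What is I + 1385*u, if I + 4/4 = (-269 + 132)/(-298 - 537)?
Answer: -1248993698/835 ≈ -1.4958e+6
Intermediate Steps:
I = -698/835 (I = -1 + (-269 + 132)/(-298 - 537) = -1 - 137/(-835) = -1 - 137*(-1/835) = -1 + 137/835 = -698/835 ≈ -0.83593)
I + 1385*u = -698/835 + 1385*(-1080) = -698/835 - 1495800 = -1248993698/835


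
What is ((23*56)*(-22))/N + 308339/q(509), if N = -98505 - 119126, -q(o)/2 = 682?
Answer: -67065474605/296848684 ≈ -225.92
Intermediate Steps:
q(o) = -1364 (q(o) = -2*682 = -1364)
N = -217631
((23*56)*(-22))/N + 308339/q(509) = ((23*56)*(-22))/(-217631) + 308339/(-1364) = (1288*(-22))*(-1/217631) + 308339*(-1/1364) = -28336*(-1/217631) - 308339/1364 = 28336/217631 - 308339/1364 = -67065474605/296848684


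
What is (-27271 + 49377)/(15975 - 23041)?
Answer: -11053/3533 ≈ -3.1285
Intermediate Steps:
(-27271 + 49377)/(15975 - 23041) = 22106/(-7066) = 22106*(-1/7066) = -11053/3533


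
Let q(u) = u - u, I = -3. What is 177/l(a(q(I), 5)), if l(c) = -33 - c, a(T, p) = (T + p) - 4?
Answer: -177/34 ≈ -5.2059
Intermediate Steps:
q(u) = 0
a(T, p) = -4 + T + p
177/l(a(q(I), 5)) = 177/(-33 - (-4 + 0 + 5)) = 177/(-33 - 1*1) = 177/(-33 - 1) = 177/(-34) = 177*(-1/34) = -177/34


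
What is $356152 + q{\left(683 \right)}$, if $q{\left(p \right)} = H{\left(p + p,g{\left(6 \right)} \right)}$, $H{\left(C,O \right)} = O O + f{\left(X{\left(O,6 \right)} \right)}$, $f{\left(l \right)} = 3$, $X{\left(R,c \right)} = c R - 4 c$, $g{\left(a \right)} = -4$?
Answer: $356171$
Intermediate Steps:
$X{\left(R,c \right)} = - 4 c + R c$ ($X{\left(R,c \right)} = R c - 4 c = - 4 c + R c$)
$H{\left(C,O \right)} = 3 + O^{2}$ ($H{\left(C,O \right)} = O O + 3 = O^{2} + 3 = 3 + O^{2}$)
$q{\left(p \right)} = 19$ ($q{\left(p \right)} = 3 + \left(-4\right)^{2} = 3 + 16 = 19$)
$356152 + q{\left(683 \right)} = 356152 + 19 = 356171$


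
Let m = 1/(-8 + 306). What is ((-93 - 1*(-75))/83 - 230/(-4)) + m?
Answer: 708462/12367 ≈ 57.286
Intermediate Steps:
m = 1/298 ≈ 0.0033557
((-93 - 1*(-75))/83 - 230/(-4)) + m = ((-93 - 1*(-75))/83 - 230/(-4)) + 1/298 = ((-93 + 75)*(1/83) - 230*(-1/4)) + 1/298 = (-18*1/83 + 115/2) + 1/298 = (-18/83 + 115/2) + 1/298 = 9509/166 + 1/298 = 708462/12367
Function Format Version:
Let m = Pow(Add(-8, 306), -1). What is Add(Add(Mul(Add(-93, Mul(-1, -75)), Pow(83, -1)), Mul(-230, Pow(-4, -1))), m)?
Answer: Rational(708462, 12367) ≈ 57.286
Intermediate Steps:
m = Rational(1, 298) (m = Pow(298, -1) = Rational(1, 298) ≈ 0.0033557)
Add(Add(Mul(Add(-93, Mul(-1, -75)), Pow(83, -1)), Mul(-230, Pow(-4, -1))), m) = Add(Add(Mul(Add(-93, Mul(-1, -75)), Pow(83, -1)), Mul(-230, Pow(-4, -1))), Rational(1, 298)) = Add(Add(Mul(Add(-93, 75), Rational(1, 83)), Mul(-230, Rational(-1, 4))), Rational(1, 298)) = Add(Add(Mul(-18, Rational(1, 83)), Rational(115, 2)), Rational(1, 298)) = Add(Add(Rational(-18, 83), Rational(115, 2)), Rational(1, 298)) = Add(Rational(9509, 166), Rational(1, 298)) = Rational(708462, 12367)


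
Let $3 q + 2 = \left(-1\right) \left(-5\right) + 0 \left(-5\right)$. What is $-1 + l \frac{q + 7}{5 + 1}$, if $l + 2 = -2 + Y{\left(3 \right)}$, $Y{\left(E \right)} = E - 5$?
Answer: $-9$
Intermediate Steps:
$Y{\left(E \right)} = -5 + E$ ($Y{\left(E \right)} = E - 5 = -5 + E$)
$q = 1$ ($q = - \frac{2}{3} + \frac{\left(-1\right) \left(-5\right) + 0 \left(-5\right)}{3} = - \frac{2}{3} + \frac{5 + 0}{3} = - \frac{2}{3} + \frac{1}{3} \cdot 5 = - \frac{2}{3} + \frac{5}{3} = 1$)
$l = -6$ ($l = -2 + \left(-2 + \left(-5 + 3\right)\right) = -2 - 4 = -6$)
$-1 + l \frac{q + 7}{5 + 1} = -1 - 6 \frac{1 + 7}{5 + 1} = -1 - 6 \cdot \frac{8}{6} = -1 - 6 \cdot 8 \cdot \frac{1}{6} = -1 - 8 = -9$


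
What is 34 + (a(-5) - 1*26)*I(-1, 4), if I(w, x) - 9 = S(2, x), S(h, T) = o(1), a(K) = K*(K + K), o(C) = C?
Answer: 274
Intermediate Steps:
a(K) = 2*K² (a(K) = K*(2*K) = 2*K²)
S(h, T) = 1
I(w, x) = 10 (I(w, x) = 9 + 1 = 10)
34 + (a(-5) - 1*26)*I(-1, 4) = 34 + (2*(-5)² - 1*26)*10 = 34 + (2*25 - 26)*10 = 34 + (50 - 26)*10 = 34 + 24*10 = 34 + 240 = 274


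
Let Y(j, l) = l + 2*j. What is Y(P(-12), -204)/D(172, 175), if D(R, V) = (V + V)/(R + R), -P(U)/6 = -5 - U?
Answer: -49536/175 ≈ -283.06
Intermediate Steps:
P(U) = 30 + 6*U (P(U) = -6*(-5 - U) = 30 + 6*U)
D(R, V) = V/R (D(R, V) = (2*V)/((2*R)) = (2*V)*(1/(2*R)) = V/R)
Y(P(-12), -204)/D(172, 175) = (-204 + 2*(30 + 6*(-12)))/((175/172)) = (-204 + 2*(30 - 72))/((175*(1/172))) = (-204 + 2*(-42))/(175/172) = (-204 - 84)*(172/175) = -288*172/175 = -49536/175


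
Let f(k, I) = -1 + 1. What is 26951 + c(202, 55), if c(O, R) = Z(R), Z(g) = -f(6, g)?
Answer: 26951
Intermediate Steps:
f(k, I) = 0
Z(g) = 0 (Z(g) = -1*0 = 0)
c(O, R) = 0
26951 + c(202, 55) = 26951 + 0 = 26951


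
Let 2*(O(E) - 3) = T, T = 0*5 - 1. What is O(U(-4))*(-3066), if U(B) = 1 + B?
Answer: -7665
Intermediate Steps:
T = -1 (T = 0 - 1 = -1)
O(E) = 5/2 (O(E) = 3 + (1/2)*(-1) = 3 - 1/2 = 5/2)
O(U(-4))*(-3066) = (5/2)*(-3066) = -7665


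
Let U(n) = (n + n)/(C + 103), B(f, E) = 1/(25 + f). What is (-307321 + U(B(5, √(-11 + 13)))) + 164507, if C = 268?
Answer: -794759909/5565 ≈ -1.4281e+5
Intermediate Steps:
U(n) = 2*n/371 (U(n) = (n + n)/(268 + 103) = (2*n)/371 = (2*n)*(1/371) = 2*n/371)
(-307321 + U(B(5, √(-11 + 13)))) + 164507 = (-307321 + 2/(371*(25 + 5))) + 164507 = (-307321 + (2/371)/30) + 164507 = (-307321 + (2/371)*(1/30)) + 164507 = (-307321 + 1/5565) + 164507 = -1710241364/5565 + 164507 = -794759909/5565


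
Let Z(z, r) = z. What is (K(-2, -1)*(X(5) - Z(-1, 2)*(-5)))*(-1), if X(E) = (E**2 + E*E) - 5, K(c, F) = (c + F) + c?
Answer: 200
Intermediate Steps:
K(c, F) = F + 2*c (K(c, F) = (F + c) + c = F + 2*c)
X(E) = -5 + 2*E**2 (X(E) = (E**2 + E**2) - 5 = 2*E**2 - 5 = -5 + 2*E**2)
(K(-2, -1)*(X(5) - Z(-1, 2)*(-5)))*(-1) = ((-1 + 2*(-2))*((-5 + 2*5**2) - (-1)*(-5)))*(-1) = ((-1 - 4)*((-5 + 2*25) - 1*5))*(-1) = -5*((-5 + 50) - 5)*(-1) = -5*(45 - 5)*(-1) = -5*40*(-1) = -200*(-1) = 200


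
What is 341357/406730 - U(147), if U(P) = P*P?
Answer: -8788687213/406730 ≈ -21608.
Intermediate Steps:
U(P) = P²
341357/406730 - U(147) = 341357/406730 - 1*147² = 341357*(1/406730) - 1*21609 = 341357/406730 - 21609 = -8788687213/406730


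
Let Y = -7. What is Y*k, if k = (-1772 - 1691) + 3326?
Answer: 959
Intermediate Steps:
k = -137 (k = -3463 + 3326 = -137)
Y*k = -7*(-137) = 959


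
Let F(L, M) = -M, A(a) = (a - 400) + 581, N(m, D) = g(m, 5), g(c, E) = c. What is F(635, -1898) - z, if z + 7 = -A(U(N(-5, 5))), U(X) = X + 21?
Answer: 2102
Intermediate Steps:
N(m, D) = m
U(X) = 21 + X
A(a) = 181 + a (A(a) = (-400 + a) + 581 = 181 + a)
z = -204 (z = -7 - (181 + (21 - 5)) = -7 - (181 + 16) = -7 - 1*197 = -7 - 197 = -204)
F(635, -1898) - z = -1*(-1898) - 1*(-204) = 1898 + 204 = 2102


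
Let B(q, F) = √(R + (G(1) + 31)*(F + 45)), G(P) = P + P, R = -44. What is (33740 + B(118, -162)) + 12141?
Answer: 45881 + I*√3905 ≈ 45881.0 + 62.49*I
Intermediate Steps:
G(P) = 2*P
B(q, F) = √(1441 + 33*F) (B(q, F) = √(-44 + (2*1 + 31)*(F + 45)) = √(-44 + (2 + 31)*(45 + F)) = √(-44 + 33*(45 + F)) = √(-44 + (1485 + 33*F)) = √(1441 + 33*F))
(33740 + B(118, -162)) + 12141 = (33740 + √(1441 + 33*(-162))) + 12141 = (33740 + √(1441 - 5346)) + 12141 = (33740 + √(-3905)) + 12141 = (33740 + I*√3905) + 12141 = 45881 + I*√3905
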